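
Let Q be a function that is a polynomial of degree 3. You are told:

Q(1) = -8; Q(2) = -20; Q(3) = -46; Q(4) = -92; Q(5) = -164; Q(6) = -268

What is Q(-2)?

First differences: -12, -26, -46, -72, -104. Second differences: -14, -20, -26, -32. Third differences: -6, -6, -6.
Level-3 differences are constant, so Q has degree 3.
Fitting a degree-3 polynomial gives Q(m) = -m³ - m² - 2m - 4.
Then Q(-2) = 4.

4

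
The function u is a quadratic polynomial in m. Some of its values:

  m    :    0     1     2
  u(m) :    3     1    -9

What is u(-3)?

-39

Write u(m) = am² + bm + c; the 3 given values yield a linear system in the 3 coefficients.
Solving, u(m) = -4m² + 2m + 3.
Then u(-3) = -39.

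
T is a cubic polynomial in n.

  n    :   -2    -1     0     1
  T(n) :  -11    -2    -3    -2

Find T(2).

Write T(n) = an³ + bn² + cn + d; the 4 given values yield a linear system in the 4 coefficients.
Solving, T(n) = 2n³ + n² - 2n - 3.
Then T(2) = 13.

13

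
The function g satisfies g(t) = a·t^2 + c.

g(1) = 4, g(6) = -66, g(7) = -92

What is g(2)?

From g(1) = 4 and g(6) = -66: 1a + c = 4 and 36a + c = -66.
Subtracting: 35a = -70, so a = -2; then c = 4 − (-2)·1 = 6.
So g(t) = -2t² + 6, and g(2) = -2.

-2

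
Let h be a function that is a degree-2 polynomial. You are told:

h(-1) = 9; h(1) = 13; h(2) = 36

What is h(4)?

Write h(t) = at² + bt + c; the 3 given values yield a linear system in the 3 coefficients.
Solving, h(t) = 7t² + 2t + 4.
Then h(4) = 124.

124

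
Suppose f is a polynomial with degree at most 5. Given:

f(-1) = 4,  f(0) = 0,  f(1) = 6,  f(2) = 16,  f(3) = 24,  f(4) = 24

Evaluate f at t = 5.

10

First differences: -4, 6, 10, 8, 0. Second differences: 10, 4, -2, -8. Third differences: -6, -6, -6.
Level-3 differences are constant, so f has degree 3.
Fitting a degree-3 polynomial gives f(t) = -t³ + 5t² + 2t.
Then f(5) = 10.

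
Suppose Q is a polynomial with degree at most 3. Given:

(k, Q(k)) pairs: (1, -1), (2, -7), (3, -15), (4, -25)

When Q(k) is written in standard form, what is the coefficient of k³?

First differences: -6, -8, -10. Second differences: -2, -2.
Level-2 differences are constant, so Q has degree 2.
Fitting a degree-2 polynomial gives Q(k) = -k² - 3k + 3.
The coefficient of k³ is 0.

0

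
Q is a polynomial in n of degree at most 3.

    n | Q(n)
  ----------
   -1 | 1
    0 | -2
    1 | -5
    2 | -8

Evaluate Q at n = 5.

-17

First differences: -3, -3, -3.
Level-1 differences are constant, so Q has degree 1.
Fitting a degree-1 polynomial gives Q(n) = -3n - 2.
Then Q(5) = -17.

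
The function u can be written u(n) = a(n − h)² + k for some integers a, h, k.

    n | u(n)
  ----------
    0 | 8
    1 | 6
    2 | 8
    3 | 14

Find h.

First differences -2, 2, 6; second difference 4 = 2a, so a = 2.
Expanding, the n-coefficient is −2ah = -4h; matching it to the data gives h = 1, and then k = 6.
So u(n) = 2(n − 1)² + 6.
Hence h = 1.

1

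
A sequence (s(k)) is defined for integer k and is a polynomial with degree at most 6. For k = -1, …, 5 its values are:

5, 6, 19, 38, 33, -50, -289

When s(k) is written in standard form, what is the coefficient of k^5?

0

First differences: 1, 13, 19, -5, -83, -239. Second differences: 12, 6, -24, -78, -156. Third differences: -6, -30, -54, -78. Fourth differences: -24, -24, -24.
Level-4 differences are constant, so s has degree 4.
Fitting a degree-4 polynomial gives s(k) = -k^4 + k³ + 7k² + 6k + 6.
The coefficient of k^5 is 0.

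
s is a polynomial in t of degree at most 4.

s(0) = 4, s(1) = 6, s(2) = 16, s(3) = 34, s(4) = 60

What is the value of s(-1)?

10

Write s(t) = at^4 + bt³ + ct² + dt + e; the 5 given values yield a linear system in the 5 coefficients.
Solving, the top 2 coefficients vanish, and s(t) = 4t² - 2t + 4.
Then s(-1) = 10.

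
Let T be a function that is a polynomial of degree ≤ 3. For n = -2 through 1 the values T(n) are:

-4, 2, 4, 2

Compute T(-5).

First differences: 6, 2, -2. Second differences: -4, -4.
Level-2 differences are constant, so T has degree 2.
Fitting a degree-2 polynomial gives T(n) = -2n² + 4.
Then T(-5) = -46.

-46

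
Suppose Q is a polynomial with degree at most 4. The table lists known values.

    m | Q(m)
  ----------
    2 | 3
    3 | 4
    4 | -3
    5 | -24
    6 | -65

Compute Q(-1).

12

First differences: 1, -7, -21, -41. Second differences: -8, -14, -20. Third differences: -6, -6.
Level-3 differences are constant, so Q has degree 3.
Fitting a degree-3 polynomial gives Q(m) = -m³ + 5m² - 5m + 1.
Then Q(-1) = 12.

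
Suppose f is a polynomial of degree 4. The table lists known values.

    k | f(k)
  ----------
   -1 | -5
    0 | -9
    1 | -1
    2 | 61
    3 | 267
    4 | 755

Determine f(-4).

379

First differences: -4, 8, 62, 206, 488. Second differences: 12, 54, 144, 282. Third differences: 42, 90, 138. Fourth differences: 48, 48.
Level-4 differences are constant, so f has degree 4.
Fitting a degree-4 polynomial gives f(k) = 2k^4 + 3k³ + 4k² - k - 9.
Then f(-4) = 379.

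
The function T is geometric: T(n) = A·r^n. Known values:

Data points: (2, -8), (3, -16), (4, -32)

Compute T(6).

-128

Consecutive ratio: -16/(-8) = 2, and -32/(-16) = 2, so r = 2.
Then A·2^2 = -8 gives A = -2, and T(n) = -2·2^n.
T(6) = -2·2^6 = -128.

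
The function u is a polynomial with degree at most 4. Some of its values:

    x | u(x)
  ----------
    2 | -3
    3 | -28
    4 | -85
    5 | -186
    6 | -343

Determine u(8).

Write u(x) = ax^4 + bx³ + cx² + dx + e; the 5 given values yield a linear system in the 5 coefficients.
Solving, the leading coefficient vanishes, and u(x) = -2x³ + 2x² + 3x - 1.
Then u(8) = -873.

-873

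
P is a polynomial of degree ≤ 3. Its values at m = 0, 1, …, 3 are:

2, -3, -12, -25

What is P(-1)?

3

First differences: -5, -9, -13. Second differences: -4, -4.
Level-2 differences are constant, so P has degree 2.
Fitting a degree-2 polynomial gives P(m) = -2m² - 3m + 2.
Then P(-1) = 3.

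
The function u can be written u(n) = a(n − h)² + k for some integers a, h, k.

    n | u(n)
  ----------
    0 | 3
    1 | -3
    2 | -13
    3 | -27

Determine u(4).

First differences -6, -10, -14; second difference -4 = 2a, so a = -2.
Expanding, the n-coefficient is −2ah = 4h; matching it to the data gives h = -1, and then k = 5.
So u(n) = -2(n + 1)² + 5.
u(4) = -2·5² + 5 = -45.

-45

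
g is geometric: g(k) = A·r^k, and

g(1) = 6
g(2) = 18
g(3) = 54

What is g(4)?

Consecutive ratio: 18/6 = 3, and 54/18 = 3, so r = 3.
Then A·3^1 = 6 gives A = 2, and g(k) = 2·3^k.
g(4) = 2·3^4 = 162.

162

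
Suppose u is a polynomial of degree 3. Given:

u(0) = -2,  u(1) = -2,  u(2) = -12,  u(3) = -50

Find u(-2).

Write u(x) = ax³ + bx² + cx + d; the 4 given values yield a linear system in the 4 coefficients.
Solving, u(x) = -3x³ + 4x² - x - 2.
Then u(-2) = 40.

40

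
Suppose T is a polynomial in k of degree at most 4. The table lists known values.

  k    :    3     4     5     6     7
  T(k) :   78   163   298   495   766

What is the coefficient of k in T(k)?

Write T(k) = ak^4 + bk³ + ck² + dk + e; the 5 given values yield a linear system in the 5 coefficients.
Solving, the leading coefficient vanishes, and T(k) = 2k³ + k² + 4k + 3.
The coefficient of k is 4.

4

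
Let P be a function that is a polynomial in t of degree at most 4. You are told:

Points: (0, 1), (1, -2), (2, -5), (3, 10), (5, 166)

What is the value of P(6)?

343

Write P(t) = at^4 + bt³ + ct² + dt + e; the 5 given values yield a linear system in the 5 coefficients.
Solving, the leading coefficient vanishes, and P(t) = 3t³ - 9t² + 3t + 1.
Then P(6) = 343.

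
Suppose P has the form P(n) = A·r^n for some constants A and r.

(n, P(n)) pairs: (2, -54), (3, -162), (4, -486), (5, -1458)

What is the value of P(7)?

Consecutive ratio: -162/(-54) = 3, and -486/(-162) = 3, so r = 3.
Then A·3^2 = -54 gives A = -6, and P(n) = -6·3^n.
P(7) = -6·3^7 = -13122.

-13122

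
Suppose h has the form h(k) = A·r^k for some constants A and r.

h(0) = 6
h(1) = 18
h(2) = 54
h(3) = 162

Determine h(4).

486

Consecutive ratio: 18/6 = 3, and 54/18 = 3, so r = 3.
Then A·3^0 = 6 gives A = 6, and h(k) = 6·3^k.
h(4) = 6·3^4 = 486.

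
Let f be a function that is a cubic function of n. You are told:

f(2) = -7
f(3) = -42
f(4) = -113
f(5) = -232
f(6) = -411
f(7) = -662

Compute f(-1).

First differences: -35, -71, -119, -179, -251. Second differences: -36, -48, -60, -72. Third differences: -12, -12, -12.
Level-3 differences are constant, so f has degree 3.
Fitting a degree-3 polynomial gives f(n) = -2n³ + 3n + 3.
Then f(-1) = 2.

2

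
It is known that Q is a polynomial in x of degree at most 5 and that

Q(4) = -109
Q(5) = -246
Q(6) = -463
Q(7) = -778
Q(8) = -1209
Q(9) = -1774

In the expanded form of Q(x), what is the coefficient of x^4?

First differences: -137, -217, -315, -431, -565. Second differences: -80, -98, -116, -134. Third differences: -18, -18, -18.
Level-3 differences are constant, so Q has degree 3.
Fitting a degree-3 polynomial gives Q(x) = -3x³ + 5x² + x - 1.
The coefficient of x^4 is 0.

0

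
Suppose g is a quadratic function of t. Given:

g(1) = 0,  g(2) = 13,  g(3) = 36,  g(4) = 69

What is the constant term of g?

-3

First differences: 13, 23, 33. Second differences: 10, 10.
Level-2 differences are constant, so g has degree 2.
Fitting a degree-2 polynomial gives g(t) = 5t² - 2t - 3.
The constant term is g(0) = -3.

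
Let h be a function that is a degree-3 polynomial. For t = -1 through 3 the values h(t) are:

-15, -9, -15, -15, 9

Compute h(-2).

-51

First differences: 6, -6, 0, 24. Second differences: -12, 6, 24. Third differences: 18, 18.
Level-3 differences are constant, so h has degree 3.
Fitting a degree-3 polynomial gives h(t) = 3t³ - 6t² - 3t - 9.
Then h(-2) = -51.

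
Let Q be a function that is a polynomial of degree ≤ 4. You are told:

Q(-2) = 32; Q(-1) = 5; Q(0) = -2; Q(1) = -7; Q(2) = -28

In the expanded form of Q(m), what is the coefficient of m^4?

Write Q(m) = am^4 + bm³ + cm² + dm + e; the 5 given values yield a linear system in the 5 coefficients.
Solving, the leading coefficient vanishes, and Q(m) = -3m³ + m² - 3m - 2.
The coefficient of m^4 is 0.

0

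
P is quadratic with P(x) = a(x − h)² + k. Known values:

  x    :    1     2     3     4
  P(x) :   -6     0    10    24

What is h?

0

First differences 6, 10, 14; second difference 4 = 2a, so a = 2.
Expanding, the x-coefficient is −2ah = -4h; matching it to the data gives h = 0, and then k = -8.
So P(x) = 2(x + 0)² − 8.
Hence h = 0.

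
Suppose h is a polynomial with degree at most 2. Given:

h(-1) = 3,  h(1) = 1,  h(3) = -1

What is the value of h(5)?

Write h(t) = at² + bt + c; the 3 given values yield a linear system in the 3 coefficients.
Solving, the leading coefficient vanishes, and h(t) = -t + 2.
Then h(5) = -3.

-3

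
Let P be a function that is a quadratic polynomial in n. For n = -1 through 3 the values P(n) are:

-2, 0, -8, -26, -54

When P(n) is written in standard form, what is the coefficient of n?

First differences: 2, -8, -18, -28. Second differences: -10, -10, -10.
Level-2 differences are constant, so P has degree 2.
Fitting a degree-2 polynomial gives P(n) = -5n² - 3n.
The coefficient of n is -3.

-3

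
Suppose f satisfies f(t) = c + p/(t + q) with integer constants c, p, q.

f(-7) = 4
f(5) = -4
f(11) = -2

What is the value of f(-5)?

(f(t) − c)(t + q) = p for each data point; the three points give a linear system in c and q, then p follows.
Solving: c = 0, q = 1, p = -24, so f(t) = -24/(t + 1).
Then f(-5) = 0 − 24/(-4) = 6.

6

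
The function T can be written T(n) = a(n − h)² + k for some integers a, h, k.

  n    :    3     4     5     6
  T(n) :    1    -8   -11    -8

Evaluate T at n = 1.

First differences -9, -3, 3; second difference 6 = 2a, so a = 3.
Expanding, the n-coefficient is −2ah = -6h; matching it to the data gives h = 5, and then k = -11.
So T(n) = 3(n − 5)² − 11.
T(1) = 3·(-4)² − 11 = 37.

37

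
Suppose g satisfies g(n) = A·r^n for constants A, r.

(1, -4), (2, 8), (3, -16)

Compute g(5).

-64

Consecutive ratio: 8/(-4) = -2, and -16/8 = -2, so r = -2.
Then A·(-2)^1 = -4 gives A = 2, and g(n) = 2·(-2)^n.
g(5) = 2·(-2)^5 = -64.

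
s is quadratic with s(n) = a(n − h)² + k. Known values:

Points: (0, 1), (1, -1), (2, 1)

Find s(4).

First differences -2, 2; second difference 4 = 2a, so a = 2.
Expanding, the n-coefficient is −2ah = -4h; matching it to the data gives h = 1, and then k = -1.
So s(n) = 2(n − 1)² − 1.
s(4) = 2·3² − 1 = 17.

17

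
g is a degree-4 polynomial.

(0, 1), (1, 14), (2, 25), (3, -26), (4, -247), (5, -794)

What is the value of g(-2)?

Write g(t) = at^4 + bt³ + ct² + dt + e; the 6 given values yield a linear system in the 5 coefficients.
Solving, g(t) = -2t^4 + 2t³ + 7t² + 6t + 1.
Then g(-2) = -31.

-31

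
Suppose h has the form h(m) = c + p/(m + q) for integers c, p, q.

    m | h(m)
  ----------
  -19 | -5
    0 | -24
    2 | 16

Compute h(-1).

(h(m) − c)(m + q) = p for each data point; the three points give a linear system in c and q, then p follows.
Solving: c = -4, q = -1, p = 20, so h(m) = -4 + 20/(m − 1).
Then h(-1) = -4 + 20/(-2) = -14.

-14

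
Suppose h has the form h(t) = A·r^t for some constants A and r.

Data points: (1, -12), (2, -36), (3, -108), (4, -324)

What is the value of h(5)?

Consecutive ratio: -36/(-12) = 3, and -108/(-36) = 3, so r = 3.
Then A·3^1 = -12 gives A = -4, and h(t) = -4·3^t.
h(5) = -4·3^5 = -972.

-972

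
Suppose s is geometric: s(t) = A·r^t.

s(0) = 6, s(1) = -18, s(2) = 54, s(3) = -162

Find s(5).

-1458

Consecutive ratio: -18/6 = -3, and 54/(-18) = -3, so r = -3.
Then A·(-3)^0 = 6 gives A = 6, and s(t) = 6·(-3)^t.
s(5) = 6·(-3)^5 = -1458.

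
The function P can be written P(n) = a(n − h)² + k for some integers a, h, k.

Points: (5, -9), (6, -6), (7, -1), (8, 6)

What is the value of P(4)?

-10

First differences 3, 5, 7; second difference 2 = 2a, so a = 1.
Expanding, the n-coefficient is −2ah = -2h; matching it to the data gives h = 4, and then k = -10.
So P(n) = 1(n − 4)² − 10.
P(4) = 1·0² − 10 = -10.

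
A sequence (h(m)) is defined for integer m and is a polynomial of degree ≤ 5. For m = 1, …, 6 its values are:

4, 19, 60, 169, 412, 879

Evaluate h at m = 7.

1684

Write h(m) = am^5 + bm^4 + cm³ + dm² + em + p; the 6 given values yield a linear system in the 6 coefficients.
Solving, the leading coefficient vanishes, and h(m) = m^4 - 3m³ + 6m² + 3m - 3.
Then h(7) = 1684.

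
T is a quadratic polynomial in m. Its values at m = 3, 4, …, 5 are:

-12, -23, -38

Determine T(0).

Write T(m) = am² + bm + c; the 3 given values yield a linear system in the 3 coefficients.
Solving, T(m) = -2m² + 3m - 3.
Then T(0) = -3.

-3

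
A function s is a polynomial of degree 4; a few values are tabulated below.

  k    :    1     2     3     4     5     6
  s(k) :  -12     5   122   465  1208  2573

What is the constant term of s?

First differences: 17, 117, 343, 743, 1365. Second differences: 100, 226, 400, 622. Third differences: 126, 174, 222. Fourth differences: 48, 48.
Level-4 differences are constant, so s has degree 4.
Fitting a degree-4 polynomial gives s(k) = 2k^4 + k³ - 6k² - 2k - 7.
The constant term is s(0) = -7.

-7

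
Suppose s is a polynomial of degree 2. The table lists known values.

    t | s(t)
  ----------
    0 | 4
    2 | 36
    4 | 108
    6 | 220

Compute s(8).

372

Write s(t) = at² + bt + c; the 4 given values yield a linear system in the 3 coefficients.
Solving, s(t) = 5t² + 6t + 4.
Then s(8) = 372.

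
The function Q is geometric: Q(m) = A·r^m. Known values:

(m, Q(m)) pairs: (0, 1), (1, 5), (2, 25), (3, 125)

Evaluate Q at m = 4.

625

Consecutive ratio: 5/1 = 5, and 25/5 = 5, so r = 5.
Then A·5^0 = 1 gives A = 1, and Q(m) = 1·5^m.
Q(4) = 1·5^4 = 625.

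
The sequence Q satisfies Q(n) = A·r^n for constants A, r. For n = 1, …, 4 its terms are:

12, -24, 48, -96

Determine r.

-2

Consecutive ratio: -24/12 = -2, and 48/(-24) = -2, so r = -2.
Then A·(-2)^1 = 12 gives A = -6, and Q(n) = -6·(-2)^n.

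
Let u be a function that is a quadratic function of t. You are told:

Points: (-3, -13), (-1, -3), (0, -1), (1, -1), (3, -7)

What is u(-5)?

Write u(t) = at² + bt + c; the 5 given values yield a linear system in the 3 coefficients.
Solving, u(t) = -t² + t - 1.
Then u(-5) = -31.

-31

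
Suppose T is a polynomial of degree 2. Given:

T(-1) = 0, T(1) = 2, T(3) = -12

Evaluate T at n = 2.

Write T(n) = an² + bn + c; the 3 given values yield a linear system in the 3 coefficients.
Solving, T(n) = -2n² + n + 3.
Then T(2) = -3.

-3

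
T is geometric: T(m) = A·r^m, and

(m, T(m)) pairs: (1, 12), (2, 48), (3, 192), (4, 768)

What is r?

4

Consecutive ratio: 48/12 = 4, and 192/48 = 4, so r = 4.
Then A·4^1 = 12 gives A = 3, and T(m) = 3·4^m.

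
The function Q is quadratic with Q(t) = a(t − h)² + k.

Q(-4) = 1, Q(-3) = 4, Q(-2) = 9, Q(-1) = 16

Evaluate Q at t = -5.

First differences 3, 5, 7; second difference 2 = 2a, so a = 1.
Expanding, the t-coefficient is −2ah = -2h; matching it to the data gives h = -5, and then k = 0.
So Q(t) = 1(t + 5)² + 0.
Q(-5) = 1·0² + 0 = 0.

0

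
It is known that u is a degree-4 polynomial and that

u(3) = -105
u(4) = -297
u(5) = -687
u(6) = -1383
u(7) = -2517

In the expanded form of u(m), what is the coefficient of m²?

Write u(m) = am^4 + bm³ + cm² + dm + e; the 5 given values yield a linear system in the 5 coefficients.
Solving, u(m) = -m^4 - 2m² - 3m + 3.
The coefficient of m² is -2.

-2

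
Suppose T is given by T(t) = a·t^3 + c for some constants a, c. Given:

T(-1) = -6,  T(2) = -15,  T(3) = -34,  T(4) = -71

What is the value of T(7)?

-350

From T(-1) = -6 and T(2) = -15: -1a + c = -6 and 8a + c = -15.
Subtracting: 9a = -9, so a = -1; then c = -6 − (-1)·(-1) = -7.
So T(t) = -1t³ − 7, and T(7) = -350.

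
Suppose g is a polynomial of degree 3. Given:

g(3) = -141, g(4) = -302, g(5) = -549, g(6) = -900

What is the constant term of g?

Write g(k) = ak³ + bk² + ck + d; the 4 given values yield a linear system in the 4 coefficients.
Solving, g(k) = -3k³ - 7k² - k + 6.
The constant term is g(0) = 6.

6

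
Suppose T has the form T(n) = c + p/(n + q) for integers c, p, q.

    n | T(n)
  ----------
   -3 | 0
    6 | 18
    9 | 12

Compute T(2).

(T(n) − c)(n + q) = p for each data point; the three points give a linear system in c and q, then p follows.
Solving: c = 6, q = -3, p = 36, so T(n) = 6 + 36/(n − 3).
Then T(2) = 6 + 36/(-1) = -30.

-30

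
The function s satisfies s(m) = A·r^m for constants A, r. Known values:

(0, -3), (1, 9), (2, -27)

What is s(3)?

Consecutive ratio: 9/(-3) = -3, and -27/9 = -3, so r = -3.
Then A·(-3)^0 = -3 gives A = -3, and s(m) = -3·(-3)^m.
s(3) = -3·(-3)^3 = 81.

81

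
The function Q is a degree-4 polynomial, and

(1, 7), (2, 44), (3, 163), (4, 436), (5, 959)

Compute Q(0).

Write Q(m) = am^4 + bm³ + cm² + dm + e; the 5 given values yield a linear system in the 5 coefficients.
Solving, Q(m) = m^4 + 2m³ + 4m² - 4m + 4.
Then Q(0) = 4.

4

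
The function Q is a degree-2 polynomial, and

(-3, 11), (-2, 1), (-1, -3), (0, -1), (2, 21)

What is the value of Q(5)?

Write Q(k) = ak² + bk + c; the 5 given values yield a linear system in the 3 coefficients.
Solving, Q(k) = 3k² + 5k - 1.
Then Q(5) = 99.

99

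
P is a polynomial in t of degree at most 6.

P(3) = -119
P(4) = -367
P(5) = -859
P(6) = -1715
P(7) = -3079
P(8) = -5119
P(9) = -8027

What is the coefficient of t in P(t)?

8

Write P(t) = at^6 + bt^5 + ct^4 + dt³ + et² + pt + q; the 7 given values yield a linear system in the 7 coefficients.
Solving, the top 2 coefficients vanish, and P(t) = -t^4 - 2t³ - t² + 8t + 1.
The coefficient of t is 8.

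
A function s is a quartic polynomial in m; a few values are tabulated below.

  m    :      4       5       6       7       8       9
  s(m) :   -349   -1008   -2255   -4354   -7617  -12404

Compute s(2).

First differences: -659, -1247, -2099, -3263, -4787. Second differences: -588, -852, -1164, -1524. Third differences: -264, -312, -360. Fourth differences: -48, -48.
Level-4 differences are constant, so s has degree 4.
Fitting a degree-4 polynomial gives s(m) = -2m^4 + 8m² + 7m + 7.
Then s(2) = 21.

21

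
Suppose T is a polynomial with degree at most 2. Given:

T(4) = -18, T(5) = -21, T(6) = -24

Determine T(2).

First differences: -3, -3.
Level-1 differences are constant, so T has degree 1.
Fitting a degree-1 polynomial gives T(x) = -3x - 6.
Then T(2) = -12.

-12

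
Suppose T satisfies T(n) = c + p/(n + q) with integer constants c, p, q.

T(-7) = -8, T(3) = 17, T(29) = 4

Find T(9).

8

(T(n) − c)(n + q) = p for each data point; the three points give a linear system in c and q, then p follows.
Solving: c = 2, q = 1, p = 60, so T(n) = 2 + 60/(n + 1).
Then T(9) = 2 + 60/10 = 8.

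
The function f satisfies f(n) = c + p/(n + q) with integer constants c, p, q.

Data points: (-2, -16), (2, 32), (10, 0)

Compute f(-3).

-13

(f(n) − c)(n + q) = p for each data point; the three points give a linear system in c and q, then p follows.
Solving: c = -4, q = -1, p = 36, so f(n) = -4 + 36/(n − 1).
Then f(-3) = -4 + 36/(-4) = -13.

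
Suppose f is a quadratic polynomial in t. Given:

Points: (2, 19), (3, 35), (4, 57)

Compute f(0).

5

Write f(t) = at² + bt + c; the 3 given values yield a linear system in the 3 coefficients.
Solving, f(t) = 3t² + t + 5.
Then f(0) = 5.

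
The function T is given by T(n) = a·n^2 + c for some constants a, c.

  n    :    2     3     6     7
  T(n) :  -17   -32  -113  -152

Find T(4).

-53

From T(2) = -17 and T(3) = -32: 4a + c = -17 and 9a + c = -32.
Subtracting: 5a = -15, so a = -3; then c = -17 − (-3)·4 = -5.
So T(n) = -3n² − 5, and T(4) = -53.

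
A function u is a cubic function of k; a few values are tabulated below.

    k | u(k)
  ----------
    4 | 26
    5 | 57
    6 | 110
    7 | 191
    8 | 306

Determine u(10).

First differences: 31, 53, 81, 115. Second differences: 22, 28, 34. Third differences: 6, 6.
Level-3 differences are constant, so u has degree 3.
Fitting a degree-3 polynomial gives u(k) = k³ - 4k² + 6k + 2.
Then u(10) = 662.

662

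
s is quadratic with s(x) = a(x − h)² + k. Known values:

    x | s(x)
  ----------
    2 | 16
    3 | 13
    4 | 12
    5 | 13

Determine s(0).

First differences -3, -1, 1; second difference 2 = 2a, so a = 1.
Expanding, the x-coefficient is −2ah = -2h; matching it to the data gives h = 4, and then k = 12.
So s(x) = 1(x − 4)² + 12.
s(0) = 1·(-4)² + 12 = 28.

28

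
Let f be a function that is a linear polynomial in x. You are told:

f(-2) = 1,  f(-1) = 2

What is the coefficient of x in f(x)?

1

Write f(x) = ax + b; the 2 given values yield a linear system in the 2 coefficients.
Solving, f(x) = x + 3.
The coefficient of x is 1.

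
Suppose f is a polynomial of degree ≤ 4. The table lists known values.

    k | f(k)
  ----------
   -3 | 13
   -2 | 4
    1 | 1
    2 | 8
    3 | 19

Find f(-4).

Write f(k) = ak^4 + bk³ + ck² + dk + e; the 5 given values yield a linear system in the 5 coefficients.
Solving, the top 2 coefficients vanish, and f(k) = 2k² + k - 2.
Then f(-4) = 26.

26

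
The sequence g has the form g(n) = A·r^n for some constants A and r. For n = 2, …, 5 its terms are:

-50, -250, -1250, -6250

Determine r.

5

Consecutive ratio: -250/(-50) = 5, and -1250/(-250) = 5, so r = 5.
Then A·5^2 = -50 gives A = -2, and g(n) = -2·5^n.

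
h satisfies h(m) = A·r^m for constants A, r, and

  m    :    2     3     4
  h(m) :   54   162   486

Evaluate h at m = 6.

Consecutive ratio: 162/54 = 3, and 486/162 = 3, so r = 3.
Then A·3^2 = 54 gives A = 6, and h(m) = 6·3^m.
h(6) = 6·3^6 = 4374.

4374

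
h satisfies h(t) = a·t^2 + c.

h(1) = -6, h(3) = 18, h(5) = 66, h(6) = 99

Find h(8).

183

From h(1) = -6 and h(3) = 18: 1a + c = -6 and 9a + c = 18.
Subtracting: 8a = 24, so a = 3; then c = -6 − 3·1 = -9.
So h(t) = 3t² − 9, and h(8) = 183.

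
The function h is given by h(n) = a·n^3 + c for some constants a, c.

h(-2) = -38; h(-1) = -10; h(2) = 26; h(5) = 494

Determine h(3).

102

From h(-2) = -38 and h(-1) = -10: -8a + c = -38 and -1a + c = -10.
Subtracting: 7a = 28, so a = 4; then c = -38 − 4·(-8) = -6.
So h(n) = 4n³ − 6, and h(3) = 102.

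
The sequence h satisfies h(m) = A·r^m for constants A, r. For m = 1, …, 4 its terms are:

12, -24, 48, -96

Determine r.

-2

Consecutive ratio: -24/12 = -2, and 48/(-24) = -2, so r = -2.
Then A·(-2)^1 = 12 gives A = -6, and h(m) = -6·(-2)^m.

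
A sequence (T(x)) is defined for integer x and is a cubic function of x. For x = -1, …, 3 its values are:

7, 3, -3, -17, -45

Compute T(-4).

Write T(x) = ax³ + bx² + cx + d; the 5 given values yield a linear system in the 4 coefficients.
Solving, T(x) = -x³ - x² - 4x + 3.
Then T(-4) = 67.

67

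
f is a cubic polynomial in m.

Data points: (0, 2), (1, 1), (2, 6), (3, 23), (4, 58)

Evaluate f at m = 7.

331

Write f(m) = am³ + bm² + cm + d; the 5 given values yield a linear system in the 4 coefficients.
Solving, f(m) = m³ - 2m + 2.
Then f(7) = 331.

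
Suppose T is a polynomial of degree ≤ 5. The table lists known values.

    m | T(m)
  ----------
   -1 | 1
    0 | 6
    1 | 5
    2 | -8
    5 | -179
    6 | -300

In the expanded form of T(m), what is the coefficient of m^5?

0

Write T(m) = am^5 + bm^4 + cm³ + dm² + em + p; the 6 given values yield a linear system in the 6 coefficients.
Solving, the top 2 coefficients vanish, and T(m) = -m³ - 3m² + 3m + 6.
The coefficient of m^5 is 0.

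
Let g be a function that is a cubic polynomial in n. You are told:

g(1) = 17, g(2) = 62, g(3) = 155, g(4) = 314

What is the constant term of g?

2

Write g(n) = an³ + bn² + cn + d; the 4 given values yield a linear system in the 4 coefficients.
Solving, g(n) = 3n³ + 6n² + 6n + 2.
The constant term is g(0) = 2.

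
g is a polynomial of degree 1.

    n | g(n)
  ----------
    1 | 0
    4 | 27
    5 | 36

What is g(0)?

Write g(n) = an + b; the 3 given values yield a linear system in the 2 coefficients.
Solving, g(n) = 9n - 9.
The constant term is g(0) = -9.

-9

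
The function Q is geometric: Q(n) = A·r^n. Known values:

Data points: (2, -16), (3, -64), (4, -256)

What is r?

4

Consecutive ratio: -64/(-16) = 4, and -256/(-64) = 4, so r = 4.
Then A·4^2 = -16 gives A = -1, and Q(n) = -1·4^n.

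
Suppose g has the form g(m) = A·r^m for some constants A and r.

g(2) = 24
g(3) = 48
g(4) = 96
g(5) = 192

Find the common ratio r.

Consecutive ratio: 48/24 = 2, and 96/48 = 2, so r = 2.
Then A·2^2 = 24 gives A = 6, and g(m) = 6·2^m.

2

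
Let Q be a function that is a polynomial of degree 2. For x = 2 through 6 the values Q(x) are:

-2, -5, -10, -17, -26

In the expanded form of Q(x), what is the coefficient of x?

2

Write Q(x) = ax² + bx + c; the 5 given values yield a linear system in the 3 coefficients.
Solving, Q(x) = -x² + 2x - 2.
The coefficient of x is 2.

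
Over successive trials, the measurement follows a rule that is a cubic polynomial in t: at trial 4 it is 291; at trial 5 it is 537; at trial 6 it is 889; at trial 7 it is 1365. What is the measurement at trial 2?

Write the value at t as h(t).
Write h(t) = at³ + bt² + ct + d; the 4 given values yield a linear system in the 4 coefficients.
Solving, h(t) = 3t³ + 8t² - 9t + 7.
Then h(2) = 45.

45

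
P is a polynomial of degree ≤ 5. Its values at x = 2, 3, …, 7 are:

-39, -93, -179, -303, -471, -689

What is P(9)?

-1299

First differences: -54, -86, -124, -168, -218. Second differences: -32, -38, -44, -50. Third differences: -6, -6, -6.
Level-3 differences are constant, so P has degree 3.
Fitting a degree-3 polynomial gives P(x) = -x³ - 7x² - 3.
Then P(9) = -1299.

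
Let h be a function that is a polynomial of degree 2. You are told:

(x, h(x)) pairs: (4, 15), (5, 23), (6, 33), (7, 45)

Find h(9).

75

First differences: 8, 10, 12. Second differences: 2, 2.
Level-2 differences are constant, so h has degree 2.
Fitting a degree-2 polynomial gives h(x) = x² - x + 3.
Then h(9) = 75.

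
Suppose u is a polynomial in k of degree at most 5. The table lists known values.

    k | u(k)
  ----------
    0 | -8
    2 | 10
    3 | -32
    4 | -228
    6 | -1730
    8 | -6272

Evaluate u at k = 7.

Write u(k) = ak^5 + bk^4 + ck³ + dk² + ek + p; the 6 given values yield a linear system in the 6 coefficients.
Solving, the leading coefficient vanishes, and u(k) = -2k^4 + 3k³ + 6k² + k - 8.
Then u(7) = -3480.

-3480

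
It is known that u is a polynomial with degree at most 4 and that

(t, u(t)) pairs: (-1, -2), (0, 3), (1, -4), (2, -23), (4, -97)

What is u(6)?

Write u(t) = at^4 + bt³ + ct² + dt + e; the 5 given values yield a linear system in the 5 coefficients.
Solving, the top 2 coefficients vanish, and u(t) = -6t² - t + 3.
Then u(6) = -219.

-219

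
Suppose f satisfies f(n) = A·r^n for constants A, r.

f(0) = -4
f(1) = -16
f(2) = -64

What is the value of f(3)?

Consecutive ratio: -16/(-4) = 4, and -64/(-16) = 4, so r = 4.
Then A·4^0 = -4 gives A = -4, and f(n) = -4·4^n.
f(3) = -4·4^3 = -256.

-256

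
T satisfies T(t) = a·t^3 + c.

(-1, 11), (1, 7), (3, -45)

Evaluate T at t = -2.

25

From T(-1) = 11 and T(1) = 7: -1a + c = 11 and 1a + c = 7.
Subtracting: 2a = -4, so a = -2; then c = 11 − (-2)·(-1) = 9.
So T(t) = -2t³ + 9, and T(-2) = 25.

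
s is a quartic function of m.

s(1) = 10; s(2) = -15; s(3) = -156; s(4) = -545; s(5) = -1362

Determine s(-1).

Write s(m) = am^4 + bm³ + cm² + dm + e; the 5 given values yield a linear system in the 5 coefficients.
Solving, s(m) = -2m^4 - 2m³ + 4m² + 7m + 3.
Then s(-1) = 0.

0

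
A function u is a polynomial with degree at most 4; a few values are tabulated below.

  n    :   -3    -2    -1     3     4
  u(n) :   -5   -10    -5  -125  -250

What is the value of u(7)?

-1045

Write u(n) = an^4 + bn³ + cn² + dn + e; the 5 given values yield a linear system in the 5 coefficients.
Solving, the leading coefficient vanishes, and u(n) = -2n³ - 7n² - 2n - 2.
Then u(7) = -1045.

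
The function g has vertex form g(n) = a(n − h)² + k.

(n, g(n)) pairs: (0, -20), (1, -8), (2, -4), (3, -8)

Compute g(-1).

-40

First differences 12, 4, -4; second difference -8 = 2a, so a = -4.
Expanding, the n-coefficient is −2ah = 8h; matching it to the data gives h = 2, and then k = -4.
So g(n) = -4(n − 2)² − 4.
g(-1) = -4·(-3)² − 4 = -40.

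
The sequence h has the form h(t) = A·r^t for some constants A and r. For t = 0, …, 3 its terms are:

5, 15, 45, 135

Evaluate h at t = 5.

1215

Consecutive ratio: 15/5 = 3, and 45/15 = 3, so r = 3.
Then A·3^0 = 5 gives A = 5, and h(t) = 5·3^t.
h(5) = 5·3^5 = 1215.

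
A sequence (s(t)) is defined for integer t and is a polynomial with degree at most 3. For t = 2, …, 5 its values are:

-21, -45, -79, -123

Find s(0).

-3

Write s(t) = at³ + bt² + ct + d; the 4 given values yield a linear system in the 4 coefficients.
Solving, the leading coefficient vanishes, and s(t) = -5t² + t - 3.
Then s(0) = -3.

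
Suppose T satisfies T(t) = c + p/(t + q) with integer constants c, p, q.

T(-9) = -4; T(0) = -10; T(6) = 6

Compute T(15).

(T(t) − c)(t + q) = p for each data point; the three points give a linear system in c and q, then p follows.
Solving: c = -2, q = -3, p = 24, so T(t) = -2 + 24/(t − 3).
Then T(15) = -2 + 24/12 = 0.

0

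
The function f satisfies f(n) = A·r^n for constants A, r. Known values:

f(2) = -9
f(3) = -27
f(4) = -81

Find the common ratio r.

Consecutive ratio: -27/(-9) = 3, and -81/(-27) = 3, so r = 3.
Then A·3^2 = -9 gives A = -1, and f(n) = -1·3^n.

3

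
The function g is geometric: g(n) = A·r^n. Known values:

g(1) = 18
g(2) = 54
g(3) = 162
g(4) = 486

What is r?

3

Consecutive ratio: 54/18 = 3, and 162/54 = 3, so r = 3.
Then A·3^1 = 18 gives A = 6, and g(n) = 6·3^n.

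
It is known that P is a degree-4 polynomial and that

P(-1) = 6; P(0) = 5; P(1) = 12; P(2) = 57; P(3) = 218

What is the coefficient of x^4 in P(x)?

Write P(x) = ax^4 + bx³ + cx² + dx + e; the 5 given values yield a linear system in the 5 coefficients.
Solving, P(x) = 2x^4 + x³ + 2x² + 2x + 5.
The coefficient of x^4 is 2.

2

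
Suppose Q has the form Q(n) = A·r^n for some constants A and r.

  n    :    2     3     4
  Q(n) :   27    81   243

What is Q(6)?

Consecutive ratio: 81/27 = 3, and 243/81 = 3, so r = 3.
Then A·3^2 = 27 gives A = 3, and Q(n) = 3·3^n.
Q(6) = 3·3^6 = 2187.

2187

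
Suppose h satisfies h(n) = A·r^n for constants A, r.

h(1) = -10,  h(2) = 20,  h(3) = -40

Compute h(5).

Consecutive ratio: 20/(-10) = -2, and -40/20 = -2, so r = -2.
Then A·(-2)^1 = -10 gives A = 5, and h(n) = 5·(-2)^n.
h(5) = 5·(-2)^5 = -160.

-160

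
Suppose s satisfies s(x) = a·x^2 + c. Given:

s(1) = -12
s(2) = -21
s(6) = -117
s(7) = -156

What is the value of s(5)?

-84

From s(1) = -12 and s(2) = -21: 1a + c = -12 and 4a + c = -21.
Subtracting: 3a = -9, so a = -3; then c = -12 − (-3)·1 = -9.
So s(x) = -3x² − 9, and s(5) = -84.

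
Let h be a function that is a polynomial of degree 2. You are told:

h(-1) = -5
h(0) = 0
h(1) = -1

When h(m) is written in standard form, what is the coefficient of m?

Write h(m) = am² + bm + c; the 3 given values yield a linear system in the 3 coefficients.
Solving, h(m) = -3m² + 2m.
The coefficient of m is 2.

2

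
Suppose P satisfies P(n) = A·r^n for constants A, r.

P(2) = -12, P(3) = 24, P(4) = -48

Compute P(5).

96

Consecutive ratio: 24/(-12) = -2, and -48/24 = -2, so r = -2.
Then A·(-2)^2 = -12 gives A = -3, and P(n) = -3·(-2)^n.
P(5) = -3·(-2)^5 = 96.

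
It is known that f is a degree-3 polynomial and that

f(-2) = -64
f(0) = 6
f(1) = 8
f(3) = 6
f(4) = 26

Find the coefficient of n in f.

Write f(n) = an³ + bn² + cn + d; the 5 given values yield a linear system in the 4 coefficients.
Solving, f(n) = 2n³ - 9n² + 9n + 6.
The coefficient of n is 9.

9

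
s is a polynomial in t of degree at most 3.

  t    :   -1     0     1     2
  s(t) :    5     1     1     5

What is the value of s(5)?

41

First differences: -4, 0, 4. Second differences: 4, 4.
Level-2 differences are constant, so s has degree 2.
Fitting a degree-2 polynomial gives s(t) = 2t² - 2t + 1.
Then s(5) = 41.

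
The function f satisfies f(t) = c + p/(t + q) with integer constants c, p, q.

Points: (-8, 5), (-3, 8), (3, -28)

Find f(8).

(f(t) − c)(t + q) = p for each data point; the three points give a linear system in c and q, then p follows.
Solving: c = 2, q = -2, p = -30, so f(t) = 2 − 30/(t − 2).
Then f(8) = 2 − 30/6 = -3.

-3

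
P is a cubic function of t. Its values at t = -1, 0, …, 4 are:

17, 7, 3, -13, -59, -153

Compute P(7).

-903

First differences: -10, -4, -16, -46, -94. Second differences: 6, -12, -30, -48. Third differences: -18, -18, -18.
Level-3 differences are constant, so P has degree 3.
Fitting a degree-3 polynomial gives P(t) = -3t³ + 3t² - 4t + 7.
Then P(7) = -903.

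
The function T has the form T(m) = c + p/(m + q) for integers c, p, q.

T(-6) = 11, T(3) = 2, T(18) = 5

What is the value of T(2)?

(T(m) − c)(m + q) = p for each data point; the three points give a linear system in c and q, then p follows.
Solving: c = 6, q = 2, p = -20, so T(m) = 6 − 20/(m + 2).
Then T(2) = 6 − 20/4 = 1.

1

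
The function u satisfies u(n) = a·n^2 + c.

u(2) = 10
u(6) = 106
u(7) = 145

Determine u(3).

25

From u(2) = 10 and u(6) = 106: 4a + c = 10 and 36a + c = 106.
Subtracting: 32a = 96, so a = 3; then c = 10 − 3·4 = -2.
So u(n) = 3n² − 2, and u(3) = 25.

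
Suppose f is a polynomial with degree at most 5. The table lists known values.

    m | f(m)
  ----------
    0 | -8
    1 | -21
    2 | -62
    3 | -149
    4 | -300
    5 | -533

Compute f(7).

-1317

Write f(m) = am^5 + bm^4 + cm³ + dm² + em + p; the 6 given values yield a linear system in the 6 coefficients.
Solving, the top 2 coefficients vanish, and f(m) = -3m³ - 5m² - 5m - 8.
Then f(7) = -1317.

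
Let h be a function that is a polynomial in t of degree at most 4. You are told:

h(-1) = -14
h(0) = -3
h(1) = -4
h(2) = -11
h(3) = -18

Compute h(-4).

-179

Write h(t) = at^4 + bt³ + ct² + dt + e; the 5 given values yield a linear system in the 5 coefficients.
Solving, the leading coefficient vanishes, and h(t) = t³ - 6t² + 4t - 3.
Then h(-4) = -179.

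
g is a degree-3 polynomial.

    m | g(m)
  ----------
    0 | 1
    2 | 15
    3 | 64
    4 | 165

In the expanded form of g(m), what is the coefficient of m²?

Write g(m) = am³ + bm² + cm + d; the 4 given values yield a linear system in the 4 coefficients.
Solving, g(m) = 3m³ - m² - 3m + 1.
The coefficient of m² is -1.

-1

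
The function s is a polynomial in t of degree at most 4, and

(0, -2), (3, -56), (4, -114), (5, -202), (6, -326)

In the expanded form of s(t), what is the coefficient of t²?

Write s(t) = at^4 + bt³ + ct² + dt + e; the 5 given values yield a linear system in the 5 coefficients.
Solving, the leading coefficient vanishes, and s(t) = -t³ - 3t² - 2.
The coefficient of t² is -3.

-3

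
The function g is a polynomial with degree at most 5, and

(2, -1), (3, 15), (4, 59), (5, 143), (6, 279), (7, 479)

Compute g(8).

755

First differences: 16, 44, 84, 136, 200. Second differences: 28, 40, 52, 64. Third differences: 12, 12, 12.
Level-3 differences are constant, so g has degree 3.
Fitting a degree-3 polynomial gives g(x) = 2x³ - 4x² - 2x + 3.
Then g(8) = 755.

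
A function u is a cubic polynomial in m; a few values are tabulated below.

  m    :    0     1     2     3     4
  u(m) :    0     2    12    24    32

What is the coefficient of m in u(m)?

-4

First differences: 2, 10, 12, 8. Second differences: 8, 2, -4. Third differences: -6, -6.
Level-3 differences are constant, so u has degree 3.
Fitting a degree-3 polynomial gives u(m) = -m³ + 7m² - 4m.
The coefficient of m is -4.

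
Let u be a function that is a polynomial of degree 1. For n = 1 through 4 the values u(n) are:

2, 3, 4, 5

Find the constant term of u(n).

1

First differences: 1, 1, 1.
Level-1 differences are constant, so u has degree 1.
Fitting a degree-1 polynomial gives u(n) = n + 1.
The constant term is u(0) = 1.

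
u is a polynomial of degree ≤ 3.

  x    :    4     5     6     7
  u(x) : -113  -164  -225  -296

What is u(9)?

First differences: -51, -61, -71. Second differences: -10, -10.
Level-2 differences are constant, so u has degree 2.
Fitting a degree-2 polynomial gives u(x) = -5x² - 6x - 9.
Then u(9) = -468.

-468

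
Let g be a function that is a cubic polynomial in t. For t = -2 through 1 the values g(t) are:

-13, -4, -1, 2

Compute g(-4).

-73

Write g(t) = at³ + bt² + ct + d; the 4 given values yield a linear system in the 4 coefficients.
Solving, g(t) = t³ + 2t - 1.
Then g(-4) = -73.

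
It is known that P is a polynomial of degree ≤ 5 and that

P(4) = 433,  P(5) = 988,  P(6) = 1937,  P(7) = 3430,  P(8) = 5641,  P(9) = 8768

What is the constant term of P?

First differences: 555, 949, 1493, 2211, 3127. Second differences: 394, 544, 718, 916. Third differences: 150, 174, 198. Fourth differences: 24, 24.
Level-4 differences are constant, so P has degree 4.
Fitting a degree-4 polynomial gives P(t) = t^4 + 3t³ + t² - 6t - 7.
The constant term is P(0) = -7.

-7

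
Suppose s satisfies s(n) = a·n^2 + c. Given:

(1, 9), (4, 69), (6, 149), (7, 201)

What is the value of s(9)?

From s(1) = 9 and s(4) = 69: 1a + c = 9 and 16a + c = 69.
Subtracting: 15a = 60, so a = 4; then c = 9 − 4·1 = 5.
So s(n) = 4n² + 5, and s(9) = 329.

329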